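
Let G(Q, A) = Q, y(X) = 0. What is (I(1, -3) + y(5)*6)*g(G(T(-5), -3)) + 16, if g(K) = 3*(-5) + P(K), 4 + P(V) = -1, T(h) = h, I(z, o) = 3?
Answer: -44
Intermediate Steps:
P(V) = -5 (P(V) = -4 - 1 = -5)
g(K) = -20 (g(K) = 3*(-5) - 5 = -15 - 5 = -20)
(I(1, -3) + y(5)*6)*g(G(T(-5), -3)) + 16 = (3 + 0*6)*(-20) + 16 = (3 + 0)*(-20) + 16 = 3*(-20) + 16 = -60 + 16 = -44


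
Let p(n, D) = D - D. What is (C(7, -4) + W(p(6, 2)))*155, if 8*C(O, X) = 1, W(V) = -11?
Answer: -13485/8 ≈ -1685.6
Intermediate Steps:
p(n, D) = 0
C(O, X) = ⅛ (C(O, X) = (⅛)*1 = ⅛)
(C(7, -4) + W(p(6, 2)))*155 = (⅛ - 11)*155 = -87/8*155 = -13485/8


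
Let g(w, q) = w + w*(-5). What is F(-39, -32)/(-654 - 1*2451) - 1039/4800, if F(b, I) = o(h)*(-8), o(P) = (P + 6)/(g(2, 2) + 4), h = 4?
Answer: -221473/993600 ≈ -0.22290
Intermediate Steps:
g(w, q) = -4*w (g(w, q) = w - 5*w = -4*w)
o(P) = -3/2 - P/4 (o(P) = (P + 6)/(-4*2 + 4) = (6 + P)/(-8 + 4) = (6 + P)/(-4) = (6 + P)*(-¼) = -3/2 - P/4)
F(b, I) = 20 (F(b, I) = (-3/2 - ¼*4)*(-8) = (-3/2 - 1)*(-8) = -5/2*(-8) = 20)
F(-39, -32)/(-654 - 1*2451) - 1039/4800 = 20/(-654 - 1*2451) - 1039/4800 = 20/(-654 - 2451) - 1039*1/4800 = 20/(-3105) - 1039/4800 = 20*(-1/3105) - 1039/4800 = -4/621 - 1039/4800 = -221473/993600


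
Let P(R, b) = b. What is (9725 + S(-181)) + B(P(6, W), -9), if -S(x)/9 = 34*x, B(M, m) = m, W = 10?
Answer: 65102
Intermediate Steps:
S(x) = -306*x
(9725 + S(-181)) + B(P(6, W), -9) = (9725 - 306*(-181)) - 9 = (9725 + 55386) - 9 = 65111 - 9 = 65102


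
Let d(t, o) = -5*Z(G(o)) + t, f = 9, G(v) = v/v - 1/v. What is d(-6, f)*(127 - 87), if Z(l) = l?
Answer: -3760/9 ≈ -417.78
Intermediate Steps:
G(v) = 1 - 1/v
d(t, o) = t - 5*(-1 + o)/o (d(t, o) = -5*(-1 + o)/o + t = t - 5*(-1 + o)/o)
d(-6, f)*(127 - 87) = (-5 - 6 + 5/9)*(127 - 87) = (-5 - 6 + 5*(1/9))*40 = (-5 - 6 + 5/9)*40 = -94/9*40 = -3760/9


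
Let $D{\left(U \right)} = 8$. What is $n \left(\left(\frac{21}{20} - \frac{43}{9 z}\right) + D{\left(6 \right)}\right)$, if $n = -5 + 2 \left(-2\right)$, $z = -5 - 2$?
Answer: $- \frac{12263}{140} \approx -87.593$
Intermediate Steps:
$z = -7$ ($z = -5 - 2 = -7$)
$n = -9$ ($n = -5 - 4 = -9$)
$n \left(\left(\frac{21}{20} - \frac{43}{9 z}\right) + D{\left(6 \right)}\right) = - 9 \left(\left(\frac{21}{20} - \frac{43}{9 \left(-7\right)}\right) + 8\right) = - 9 \left(\left(21 \cdot \frac{1}{20} - \frac{43}{-63}\right) + 8\right) = - 9 \left(\left(\frac{21}{20} - - \frac{43}{63}\right) + 8\right) = - 9 \left(\left(\frac{21}{20} + \frac{43}{63}\right) + 8\right) = - 9 \left(\frac{2183}{1260} + 8\right) = \left(-9\right) \frac{12263}{1260} = - \frac{12263}{140}$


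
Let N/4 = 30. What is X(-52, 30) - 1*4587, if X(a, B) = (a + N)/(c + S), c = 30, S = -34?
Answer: -4604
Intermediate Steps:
N = 120 (N = 4*30 = 120)
X(a, B) = -30 - a/4 (X(a, B) = (a + 120)/(30 - 34) = (120 + a)/(-4) = (120 + a)*(-¼) = -30 - a/4)
X(-52, 30) - 1*4587 = (-30 - ¼*(-52)) - 1*4587 = (-30 + 13) - 4587 = -17 - 4587 = -4604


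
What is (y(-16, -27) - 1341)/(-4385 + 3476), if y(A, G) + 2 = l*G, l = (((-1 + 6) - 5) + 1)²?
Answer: 1370/909 ≈ 1.5072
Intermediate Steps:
l = 1 (l = ((5 - 5) + 1)² = (0 + 1)² = 1² = 1)
y(A, G) = -2 + G (y(A, G) = -2 + 1*G = -2 + G)
(y(-16, -27) - 1341)/(-4385 + 3476) = ((-2 - 27) - 1341)/(-4385 + 3476) = (-29 - 1341)/(-909) = -1370*(-1/909) = 1370/909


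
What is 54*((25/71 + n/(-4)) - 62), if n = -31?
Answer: -413289/142 ≈ -2910.5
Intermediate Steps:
54*((25/71 + n/(-4)) - 62) = 54*((25/71 - 31/(-4)) - 62) = 54*((25*(1/71) - 31*(-¼)) - 62) = 54*((25/71 + 31/4) - 62) = 54*(2301/284 - 62) = 54*(-15307/284) = -413289/142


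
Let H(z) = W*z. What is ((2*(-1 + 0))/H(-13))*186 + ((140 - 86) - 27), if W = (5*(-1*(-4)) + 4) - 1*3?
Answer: 2581/91 ≈ 28.363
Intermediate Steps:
W = 21 (W = (5*4 + 4) - 3 = (20 + 4) - 3 = 24 - 3 = 21)
H(z) = 21*z
((2*(-1 + 0))/H(-13))*186 + ((140 - 86) - 27) = ((2*(-1 + 0))/((21*(-13))))*186 + ((140 - 86) - 27) = ((2*(-1))/(-273))*186 + (54 - 27) = -2*(-1/273)*186 + 27 = (2/273)*186 + 27 = 124/91 + 27 = 2581/91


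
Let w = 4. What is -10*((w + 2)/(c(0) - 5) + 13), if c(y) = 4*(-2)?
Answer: -1630/13 ≈ -125.38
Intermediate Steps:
c(y) = -8
-10*((w + 2)/(c(0) - 5) + 13) = -10*((4 + 2)/(-8 - 5) + 13) = -10*(6/(-13) + 13) = -10*(6*(-1/13) + 13) = -10*(-6/13 + 13) = -10*163/13 = -1630/13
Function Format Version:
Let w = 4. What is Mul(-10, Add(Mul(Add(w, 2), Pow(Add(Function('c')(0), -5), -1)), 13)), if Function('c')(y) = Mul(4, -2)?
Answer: Rational(-1630, 13) ≈ -125.38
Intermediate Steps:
Function('c')(y) = -8
Mul(-10, Add(Mul(Add(w, 2), Pow(Add(Function('c')(0), -5), -1)), 13)) = Mul(-10, Add(Mul(Add(4, 2), Pow(Add(-8, -5), -1)), 13)) = Mul(-10, Add(Mul(6, Pow(-13, -1)), 13)) = Mul(-10, Add(Mul(6, Rational(-1, 13)), 13)) = Mul(-10, Add(Rational(-6, 13), 13)) = Mul(-10, Rational(163, 13)) = Rational(-1630, 13)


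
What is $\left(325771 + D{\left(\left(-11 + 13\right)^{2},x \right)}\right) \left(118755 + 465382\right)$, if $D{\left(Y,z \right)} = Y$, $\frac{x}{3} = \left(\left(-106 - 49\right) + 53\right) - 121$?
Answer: $190297231175$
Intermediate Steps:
$x = -669$ ($x = 3 \left(\left(\left(-106 - 49\right) + 53\right) - 121\right) = 3 \left(\left(-155 + 53\right) - 121\right) = 3 \left(-102 - 121\right) = 3 \left(-223\right) = -669$)
$\left(325771 + D{\left(\left(-11 + 13\right)^{2},x \right)}\right) \left(118755 + 465382\right) = \left(325771 + \left(-11 + 13\right)^{2}\right) \left(118755 + 465382\right) = \left(325771 + 2^{2}\right) 584137 = \left(325771 + 4\right) 584137 = 325775 \cdot 584137 = 190297231175$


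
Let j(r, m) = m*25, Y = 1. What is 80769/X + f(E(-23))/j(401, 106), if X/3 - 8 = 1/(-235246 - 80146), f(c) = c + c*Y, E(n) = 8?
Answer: 2250198223256/668630775 ≈ 3365.4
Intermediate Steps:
j(r, m) = 25*m
f(c) = 2*c (f(c) = c + c*1 = c + c = 2*c)
X = 7569405/315392 (X = 24 + 3/(-235246 - 80146) = 24 + 3/(-315392) = 24 + 3*(-1/315392) = 24 - 3/315392 = 7569405/315392 ≈ 24.000)
80769/X + f(E(-23))/j(401, 106) = 80769/(7569405/315392) + (2*8)/((25*106)) = 80769*(315392/7569405) + 16/2650 = 8491298816/2523135 + 16*(1/2650) = 8491298816/2523135 + 8/1325 = 2250198223256/668630775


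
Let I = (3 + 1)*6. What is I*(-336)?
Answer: -8064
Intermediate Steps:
I = 24 (I = 4*6 = 24)
I*(-336) = 24*(-336) = -8064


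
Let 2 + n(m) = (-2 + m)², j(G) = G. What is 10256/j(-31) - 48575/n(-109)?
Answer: -127849489/381889 ≈ -334.78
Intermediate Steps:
n(m) = -2 + (-2 + m)²
10256/j(-31) - 48575/n(-109) = 10256/(-31) - 48575/(-2 + (-2 - 109)²) = 10256*(-1/31) - 48575/(-2 + (-111)²) = -10256/31 - 48575/(-2 + 12321) = -10256/31 - 48575/12319 = -127849489/381889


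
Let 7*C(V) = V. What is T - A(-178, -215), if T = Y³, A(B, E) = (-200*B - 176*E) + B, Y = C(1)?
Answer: -25128865/343 ≈ -73262.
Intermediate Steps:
C(V) = V/7
Y = ⅐ (Y = (⅐)*1 = ⅐ ≈ 0.14286)
A(B, E) = -199*B - 176*E
T = 1/343 (T = (⅐)³ = 1/343 ≈ 0.0029155)
T - A(-178, -215) = 1/343 - (-199*(-178) - 176*(-215)) = 1/343 - (35422 + 37840) = 1/343 - 1*73262 = 1/343 - 73262 = -25128865/343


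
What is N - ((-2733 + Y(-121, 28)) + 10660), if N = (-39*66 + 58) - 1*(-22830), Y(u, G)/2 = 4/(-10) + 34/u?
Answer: 7494959/605 ≈ 12388.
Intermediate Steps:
Y(u, G) = -⅘ + 68/u (Y(u, G) = 2*(4/(-10) + 34/u) = 2*(4*(-⅒) + 34/u) = 2*(-⅖ + 34/u) = -⅘ + 68/u)
N = 20314 (N = (-2574 + 58) + 22830 = -2516 + 22830 = 20314)
N - ((-2733 + Y(-121, 28)) + 10660) = 20314 - ((-2733 + (-⅘ + 68/(-121))) + 10660) = 20314 - ((-2733 + (-⅘ + 68*(-1/121))) + 10660) = 20314 - ((-2733 + (-⅘ - 68/121)) + 10660) = 20314 - ((-2733 - 824/605) + 10660) = 20314 - (-1654289/605 + 10660) = 20314 - 1*4795011/605 = 20314 - 4795011/605 = 7494959/605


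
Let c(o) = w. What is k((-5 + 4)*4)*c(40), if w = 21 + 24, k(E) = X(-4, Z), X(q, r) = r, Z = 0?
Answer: 0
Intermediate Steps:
k(E) = 0
w = 45
c(o) = 45
k((-5 + 4)*4)*c(40) = 0*45 = 0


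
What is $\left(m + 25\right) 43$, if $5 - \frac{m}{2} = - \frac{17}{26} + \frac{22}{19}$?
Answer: $\frac{361028}{247} \approx 1461.7$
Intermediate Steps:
$m = \frac{2221}{247}$ ($m = 10 - 2 \left(- \frac{17}{26} + \frac{22}{19}\right) = 10 - \frac{249}{247} = \frac{2221}{247} \approx 8.9919$)
$\left(m + 25\right) 43 = \left(\frac{2221}{247} + 25\right) 43 = \frac{8396}{247} \cdot 43 = \frac{361028}{247}$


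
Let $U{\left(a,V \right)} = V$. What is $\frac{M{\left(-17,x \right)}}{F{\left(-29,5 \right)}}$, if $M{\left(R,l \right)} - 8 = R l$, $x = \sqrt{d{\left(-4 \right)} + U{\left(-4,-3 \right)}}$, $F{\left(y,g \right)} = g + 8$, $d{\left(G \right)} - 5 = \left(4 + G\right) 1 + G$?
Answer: $\frac{8}{13} - \frac{17 i \sqrt{2}}{13} \approx 0.61539 - 1.8494 i$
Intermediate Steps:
$d{\left(G \right)} = 9 + 2 G$ ($d{\left(G \right)} = 5 + \left(\left(4 + G\right) 1 + G\right) = 5 + \left(\left(4 + G\right) + G\right) = 5 + \left(4 + 2 G\right) = 9 + 2 G$)
$F{\left(y,g \right)} = 8 + g$
$x = i \sqrt{2}$ ($x = \sqrt{\left(9 + 2 \left(-4\right)\right) - 3} = \sqrt{\left(9 - 8\right) - 3} = \sqrt{1 - 3} = \sqrt{-2} = i \sqrt{2} \approx 1.4142 i$)
$M{\left(R,l \right)} = 8 + R l$
$\frac{M{\left(-17,x \right)}}{F{\left(-29,5 \right)}} = \frac{8 - 17 i \sqrt{2}}{8 + 5} = \frac{8 - 17 i \sqrt{2}}{13} = \left(8 - 17 i \sqrt{2}\right) \frac{1}{13} = \frac{8}{13} - \frac{17 i \sqrt{2}}{13}$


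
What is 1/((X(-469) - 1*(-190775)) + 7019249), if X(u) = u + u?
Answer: 1/7209086 ≈ 1.3871e-7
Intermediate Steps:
X(u) = 2*u
1/((X(-469) - 1*(-190775)) + 7019249) = 1/((2*(-469) - 1*(-190775)) + 7019249) = 1/((-938 + 190775) + 7019249) = 1/(189837 + 7019249) = 1/7209086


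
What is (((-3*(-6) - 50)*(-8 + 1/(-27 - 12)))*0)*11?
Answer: 0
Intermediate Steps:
(((-3*(-6) - 50)*(-8 + 1/(-27 - 12)))*0)*11 = (((18 - 50)*(-8 + 1/(-39)))*0)*11 = (-32*(-8 - 1/39)*0)*11 = (-32*(-313/39)*0)*11 = ((10016/39)*0)*11 = 0*11 = 0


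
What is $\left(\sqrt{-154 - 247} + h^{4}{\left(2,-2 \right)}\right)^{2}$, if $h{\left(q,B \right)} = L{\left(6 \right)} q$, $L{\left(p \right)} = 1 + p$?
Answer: $\left(38416 + i \sqrt{401}\right)^{2} \approx 1.4758 \cdot 10^{9} + 1.54 \cdot 10^{6} i$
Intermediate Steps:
$h{\left(q,B \right)} = 7 q$ ($h{\left(q,B \right)} = \left(1 + 6\right) q = 7 q$)
$\left(\sqrt{-154 - 247} + h^{4}{\left(2,-2 \right)}\right)^{2} = \left(\sqrt{-154 - 247} + \left(7 \cdot 2\right)^{4}\right)^{2} = \left(\sqrt{-401} + 14^{4}\right)^{2} = \left(i \sqrt{401} + 38416\right)^{2} = \left(38416 + i \sqrt{401}\right)^{2}$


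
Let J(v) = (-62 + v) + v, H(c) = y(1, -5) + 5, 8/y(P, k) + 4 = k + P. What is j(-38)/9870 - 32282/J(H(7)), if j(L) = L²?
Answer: 26558443/44415 ≈ 597.96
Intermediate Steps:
y(P, k) = 8/(-4 + P + k) (y(P, k) = 8/(-4 + (k + P)) = 8/(-4 + (P + k)) = 8/(-4 + P + k))
H(c) = 4 (H(c) = 8/(-4 + 1 - 5) + 5 = 8/(-8) + 5 = 8*(-⅛) + 5 = -1 + 5 = 4)
J(v) = -62 + 2*v
j(-38)/9870 - 32282/J(H(7)) = (-38)²/9870 - 32282/(-62 + 2*4) = 1444*(1/9870) - 32282/(-62 + 8) = 722/4935 - 32282/(-54) = 722/4935 - 32282*(-1/54) = 722/4935 + 16141/27 = 26558443/44415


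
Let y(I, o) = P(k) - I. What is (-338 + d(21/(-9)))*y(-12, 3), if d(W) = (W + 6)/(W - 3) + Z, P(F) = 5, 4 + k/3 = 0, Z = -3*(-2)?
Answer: -90491/16 ≈ -5655.7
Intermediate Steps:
Z = 6
k = -12 (k = -12 + 3*0 = -12 + 0 = -12)
d(W) = 6 + (6 + W)/(-3 + W) (d(W) = (W + 6)/(W - 3) + 6 = (6 + W)/(-3 + W) + 6 = 6 + (6 + W)/(-3 + W))
y(I, o) = 5 - I
(-338 + d(21/(-9)))*y(-12, 3) = (-338 + (-12 + 7*(21/(-9)))/(-3 + 21/(-9)))*(5 - 1*(-12)) = (-338 + (-12 + 7*(21*(-⅑)))/(-3 + 21*(-⅑)))*(5 + 12) = (-338 + (-12 + 7*(-7/3))/(-3 - 7/3))*17 = (-338 + (-12 - 49/3)/(-16/3))*17 = (-338 - 3/16*(-85/3))*17 = (-338 + 85/16)*17 = -5323/16*17 = -90491/16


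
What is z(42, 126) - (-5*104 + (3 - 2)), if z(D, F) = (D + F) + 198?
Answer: 885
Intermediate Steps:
z(D, F) = 198 + D + F
z(42, 126) - (-5*104 + (3 - 2)) = (198 + 42 + 126) - (-5*104 + (3 - 2)) = 366 - (-520 + 1) = 366 - 1*(-519) = 366 + 519 = 885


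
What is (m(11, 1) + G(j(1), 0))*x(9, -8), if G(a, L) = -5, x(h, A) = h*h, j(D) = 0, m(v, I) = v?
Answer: 486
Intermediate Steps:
x(h, A) = h²
(m(11, 1) + G(j(1), 0))*x(9, -8) = (11 - 5)*9² = 6*81 = 486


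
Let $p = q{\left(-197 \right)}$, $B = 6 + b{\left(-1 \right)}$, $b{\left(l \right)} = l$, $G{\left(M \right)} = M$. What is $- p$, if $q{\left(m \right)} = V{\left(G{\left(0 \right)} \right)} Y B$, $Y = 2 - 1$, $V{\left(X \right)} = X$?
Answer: $0$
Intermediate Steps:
$Y = 1$
$B = 5$ ($B = 6 - 1 = 5$)
$q{\left(m \right)} = 0$ ($q{\left(m \right)} = 0 \cdot 1 \cdot 5 = 0 \cdot 5 = 0$)
$p = 0$
$- p = \left(-1\right) 0 = 0$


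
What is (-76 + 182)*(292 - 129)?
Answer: 17278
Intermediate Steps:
(-76 + 182)*(292 - 129) = 106*163 = 17278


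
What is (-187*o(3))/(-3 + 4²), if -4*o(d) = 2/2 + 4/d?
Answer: 1309/156 ≈ 8.3910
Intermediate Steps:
o(d) = -¼ - 1/d (o(d) = -(2/2 + 4/d)/4 = -(2*(½) + 4/d)/4 = -(1 + 4/d)/4 = -¼ - 1/d)
(-187*o(3))/(-3 + 4²) = (-187*(-4 - 1*3)/(4*3))/(-3 + 4²) = (-187*(-4 - 3)/(4*3))/(-3 + 16) = (-187*(-7)/(4*3))/13 = (-187*(-7/12))/13 = (1/13)*(1309/12) = 1309/156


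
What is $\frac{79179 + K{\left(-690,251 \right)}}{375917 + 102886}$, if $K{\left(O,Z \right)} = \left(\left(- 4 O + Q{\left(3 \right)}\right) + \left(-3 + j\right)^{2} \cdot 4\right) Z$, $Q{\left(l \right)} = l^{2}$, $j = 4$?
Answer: $\frac{775202}{478803} \approx 1.619$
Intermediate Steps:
$K{\left(O,Z \right)} = Z \left(13 - 4 O\right)$ ($K{\left(O,Z \right)} = \left(\left(- 4 O + 3^{2}\right) + \left(-3 + 4\right)^{2} \cdot 4\right) Z = \left(\left(- 4 O + 9\right) + 1^{2} \cdot 4\right) Z = \left(\left(9 - 4 O\right) + 1 \cdot 4\right) Z = \left(\left(9 - 4 O\right) + 4\right) Z = \left(13 - 4 O\right) Z = Z \left(13 - 4 O\right)$)
$\frac{79179 + K{\left(-690,251 \right)}}{375917 + 102886} = \frac{79179 + 251 \left(13 - -2760\right)}{375917 + 102886} = \frac{79179 + 251 \left(13 + 2760\right)}{478803} = \left(79179 + 251 \cdot 2773\right) \frac{1}{478803} = \left(79179 + 696023\right) \frac{1}{478803} = 775202 \cdot \frac{1}{478803} = \frac{775202}{478803}$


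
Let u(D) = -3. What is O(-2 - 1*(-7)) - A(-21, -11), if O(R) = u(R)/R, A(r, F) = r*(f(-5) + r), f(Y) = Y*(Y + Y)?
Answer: 3042/5 ≈ 608.40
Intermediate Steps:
f(Y) = 2*Y² (f(Y) = Y*(2*Y) = 2*Y²)
A(r, F) = r*(50 + r) (A(r, F) = r*(2*(-5)² + r) = r*(2*25 + r) = r*(50 + r))
O(R) = -3/R
O(-2 - 1*(-7)) - A(-21, -11) = -3/(-2 - 1*(-7)) - (-21)*(50 - 21) = -3/(-2 + 7) - (-21)*29 = -3/5 - 1*(-609) = -3*⅕ + 609 = -⅗ + 609 = 3042/5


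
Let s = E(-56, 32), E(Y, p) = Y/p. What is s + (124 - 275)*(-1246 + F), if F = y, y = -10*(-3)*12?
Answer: 535137/4 ≈ 1.3378e+5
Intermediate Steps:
s = -7/4 (s = -56/32 = -56*1/32 = -7/4 ≈ -1.7500)
y = 360 (y = 30*12 = 360)
F = 360
s + (124 - 275)*(-1246 + F) = -7/4 + (124 - 275)*(-1246 + 360) = -7/4 - 151*(-886) = -7/4 + 133786 = 535137/4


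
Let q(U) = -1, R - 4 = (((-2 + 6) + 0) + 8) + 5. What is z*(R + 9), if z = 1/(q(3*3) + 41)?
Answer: ¾ ≈ 0.75000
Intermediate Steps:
R = 21 (R = 4 + ((((-2 + 6) + 0) + 8) + 5) = 4 + (((4 + 0) + 8) + 5) = 4 + ((4 + 8) + 5) = 4 + (12 + 5) = 4 + 17 = 21)
z = 1/40 (z = 1/(-1 + 41) = 1/40 ≈ 0.025000)
z*(R + 9) = (21 + 9)/40 = (1/40)*30 = ¾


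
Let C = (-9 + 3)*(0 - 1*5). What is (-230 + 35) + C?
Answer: -165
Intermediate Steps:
C = 30 (C = -6*(0 - 5) = -6*(-5) = 30)
(-230 + 35) + C = (-230 + 35) + 30 = -195 + 30 = -165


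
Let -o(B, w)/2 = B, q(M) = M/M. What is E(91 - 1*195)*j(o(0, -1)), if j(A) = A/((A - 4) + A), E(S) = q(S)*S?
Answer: 0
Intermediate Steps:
q(M) = 1
o(B, w) = -2*B
E(S) = S (E(S) = 1*S = S)
j(A) = A/(-4 + 2*A) (j(A) = A/((-4 + A) + A) = A/(-4 + 2*A))
E(91 - 1*195)*j(o(0, -1)) = (91 - 1*195)*((-2*0)/(2*(-2 - 2*0))) = (91 - 195)*((1/2)*0/(-2 + 0)) = -52*0/(-2) = -52*0*(-1)/2 = -104*0 = 0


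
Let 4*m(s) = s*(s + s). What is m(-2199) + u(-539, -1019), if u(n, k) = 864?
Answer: 4837329/2 ≈ 2.4187e+6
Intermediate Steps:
m(s) = s²/2 (m(s) = (s*(s + s))/4 = (s*(2*s))/4 = (2*s²)/4 = s²/2)
m(-2199) + u(-539, -1019) = (½)*(-2199)² + 864 = (½)*4835601 + 864 = 4835601/2 + 864 = 4837329/2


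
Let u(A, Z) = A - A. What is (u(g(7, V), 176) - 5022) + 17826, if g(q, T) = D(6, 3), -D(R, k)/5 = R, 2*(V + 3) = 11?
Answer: 12804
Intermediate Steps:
V = 5/2 (V = -3 + (½)*11 = -3 + 11/2 = 5/2 ≈ 2.5000)
D(R, k) = -5*R
g(q, T) = -30 (g(q, T) = -5*6 = -30)
u(A, Z) = 0
(u(g(7, V), 176) - 5022) + 17826 = (0 - 5022) + 17826 = -5022 + 17826 = 12804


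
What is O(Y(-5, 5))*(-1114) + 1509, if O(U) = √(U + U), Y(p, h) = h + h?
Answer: 1509 - 2228*√5 ≈ -3473.0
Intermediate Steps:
Y(p, h) = 2*h
O(U) = √2*√U (O(U) = √(2*U) = √2*√U)
O(Y(-5, 5))*(-1114) + 1509 = (√2*√(2*5))*(-1114) + 1509 = (√2*√10)*(-1114) + 1509 = (2*√5)*(-1114) + 1509 = -2228*√5 + 1509 = 1509 - 2228*√5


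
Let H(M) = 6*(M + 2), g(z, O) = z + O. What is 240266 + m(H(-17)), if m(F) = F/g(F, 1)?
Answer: 21383764/89 ≈ 2.4027e+5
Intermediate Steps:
g(z, O) = O + z
H(M) = 12 + 6*M (H(M) = 6*(2 + M) = 12 + 6*M)
m(F) = F/(1 + F)
240266 + m(H(-17)) = 240266 + (12 + 6*(-17))/(1 + (12 + 6*(-17))) = 240266 + (12 - 102)/(1 + (12 - 102)) = 240266 - 90/(1 - 90) = 240266 - 90/(-89) = 240266 - 90*(-1/89) = 240266 + 90/89 = 21383764/89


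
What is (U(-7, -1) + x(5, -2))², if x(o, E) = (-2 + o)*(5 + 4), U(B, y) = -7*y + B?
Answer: 729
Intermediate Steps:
U(B, y) = B - 7*y
x(o, E) = -18 + 9*o (x(o, E) = (-2 + o)*9 = -18 + 9*o)
(U(-7, -1) + x(5, -2))² = ((-7 - 7*(-1)) + (-18 + 9*5))² = ((-7 + 7) + (-18 + 45))² = (0 + 27)² = 27² = 729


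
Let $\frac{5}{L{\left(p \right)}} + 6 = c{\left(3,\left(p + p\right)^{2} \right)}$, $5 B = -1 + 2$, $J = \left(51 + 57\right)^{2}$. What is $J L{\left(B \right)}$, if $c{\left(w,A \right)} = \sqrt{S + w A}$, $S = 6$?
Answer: $- \frac{486000}{41} - \frac{145800 \sqrt{2}}{41} \approx -16883.0$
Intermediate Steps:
$J = 11664$ ($J = 108^{2} = 11664$)
$B = \frac{1}{5}$ ($B = \frac{-1 + 2}{5} = \frac{1}{5} \cdot 1 = \frac{1}{5} \approx 0.2$)
$c{\left(w,A \right)} = \sqrt{6 + A w}$ ($c{\left(w,A \right)} = \sqrt{6 + w A} = \sqrt{6 + A w}$)
$L{\left(p \right)} = \frac{5}{-6 + \sqrt{6 + 12 p^{2}}}$ ($L{\left(p \right)} = \frac{5}{-6 + \sqrt{6 + \left(p + p\right)^{2} \cdot 3}} = \frac{5}{-6 + \sqrt{6 + \left(2 p\right)^{2} \cdot 3}} = \frac{5}{-6 + \sqrt{6 + 4 p^{2} \cdot 3}} = \frac{5}{-6 + \sqrt{6 + 12 p^{2}}}$)
$J L{\left(B \right)} = 11664 \frac{5}{-6 + \sqrt{6} \sqrt{1 + \frac{2}{25}}} = 11664 \frac{5}{-6 + \sqrt{6} \sqrt{\frac{27}{25}}} = 11664 \frac{5}{-6 + \sqrt{6} \frac{3 \sqrt{3}}{5}} = 11664 \frac{5}{-6 + \frac{9 \sqrt{2}}{5}} = \frac{58320}{-6 + \frac{9 \sqrt{2}}{5}}$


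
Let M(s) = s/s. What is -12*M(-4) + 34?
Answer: 22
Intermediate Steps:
M(s) = 1
-12*M(-4) + 34 = -12*1 + 34 = -12 + 34 = 22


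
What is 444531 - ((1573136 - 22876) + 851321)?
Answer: -1957050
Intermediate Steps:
444531 - ((1573136 - 22876) + 851321) = 444531 - (1550260 + 851321) = 444531 - 1*2401581 = 444531 - 2401581 = -1957050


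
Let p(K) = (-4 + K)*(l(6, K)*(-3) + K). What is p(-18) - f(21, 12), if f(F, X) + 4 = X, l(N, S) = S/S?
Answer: 454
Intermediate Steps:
l(N, S) = 1
f(F, X) = -4 + X
p(K) = (-4 + K)*(-3 + K) (p(K) = (-4 + K)*(1*(-3) + K) = (-4 + K)*(-3 + K))
p(-18) - f(21, 12) = (12 + (-18)² - 7*(-18)) - (-4 + 12) = (12 + 324 + 126) - 1*8 = 462 - 8 = 454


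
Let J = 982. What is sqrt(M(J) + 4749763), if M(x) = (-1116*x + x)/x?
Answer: 2*sqrt(1187162) ≈ 2179.1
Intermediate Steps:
M(x) = -1115 (M(x) = (-1115*x)/x = -1115)
sqrt(M(J) + 4749763) = sqrt(-1115 + 4749763) = sqrt(4748648) = 2*sqrt(1187162)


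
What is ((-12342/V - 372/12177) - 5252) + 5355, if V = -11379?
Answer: 1601994455/15395787 ≈ 104.05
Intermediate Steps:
((-12342/V - 372/12177) - 5252) + 5355 = ((-12342/(-11379) - 372/12177) - 5252) + 5355 = ((-12342*(-1/11379) - 372*1/12177) - 5252) + 5355 = ((4114/3793 - 124/4059) - 5252) + 5355 = (16228394/15395787 - 5252) + 5355 = -80842444930/15395787 + 5355 = 1601994455/15395787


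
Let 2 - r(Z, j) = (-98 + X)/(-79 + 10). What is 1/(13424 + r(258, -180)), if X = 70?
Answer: 69/926366 ≈ 7.4485e-5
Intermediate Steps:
r(Z, j) = 110/69 (r(Z, j) = 2 - (-98 + 70)/(-79 + 10) = 2 - (-28)/(-69) = 2 - (-28)*(-1)/69 = 2 - 1*28/69 = 2 - 28/69 = 110/69)
1/(13424 + r(258, -180)) = 1/(13424 + 110/69) = 1/(926366/69) = 69/926366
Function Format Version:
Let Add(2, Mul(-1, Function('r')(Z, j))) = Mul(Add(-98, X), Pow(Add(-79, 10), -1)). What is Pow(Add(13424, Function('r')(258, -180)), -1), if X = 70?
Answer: Rational(69, 926366) ≈ 7.4485e-5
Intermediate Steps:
Function('r')(Z, j) = Rational(110, 69) (Function('r')(Z, j) = Add(2, Mul(-1, Mul(Add(-98, 70), Pow(Add(-79, 10), -1)))) = Add(2, Mul(-1, Mul(-28, Pow(-69, -1)))) = Add(2, Mul(-1, Mul(-28, Rational(-1, 69)))) = Add(2, Mul(-1, Rational(28, 69))) = Add(2, Rational(-28, 69)) = Rational(110, 69))
Pow(Add(13424, Function('r')(258, -180)), -1) = Pow(Add(13424, Rational(110, 69)), -1) = Pow(Rational(926366, 69), -1) = Rational(69, 926366)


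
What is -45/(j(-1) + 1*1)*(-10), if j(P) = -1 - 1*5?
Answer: -90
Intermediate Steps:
j(P) = -6 (j(P) = -1 - 5 = -6)
-45/(j(-1) + 1*1)*(-10) = -45/(-6 + 1*1)*(-10) = -45/(-6 + 1)*(-10) = -45/(-5)*(-10) = -45*(-1/5)*(-10) = 9*(-10) = -90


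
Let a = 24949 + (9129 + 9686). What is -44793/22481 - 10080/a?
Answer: -26034873/11712601 ≈ -2.2228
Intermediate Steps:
a = 43764 (a = 24949 + 18815 = 43764)
-44793/22481 - 10080/a = -44793/22481 - 10080/43764 = -44793*1/22481 - 10080*1/43764 = -44793/22481 - 120/521 = -26034873/11712601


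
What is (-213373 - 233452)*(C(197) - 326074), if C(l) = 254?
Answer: 145584521500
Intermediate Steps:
(-213373 - 233452)*(C(197) - 326074) = (-213373 - 233452)*(254 - 326074) = -446825*(-325820) = 145584521500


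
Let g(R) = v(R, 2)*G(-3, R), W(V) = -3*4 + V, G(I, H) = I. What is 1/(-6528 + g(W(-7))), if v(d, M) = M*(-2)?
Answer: -1/6516 ≈ -0.00015347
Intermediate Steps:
v(d, M) = -2*M
W(V) = -12 + V
g(R) = 12 (g(R) = -2*2*(-3) = -4*(-3) = 12)
1/(-6528 + g(W(-7))) = 1/(-6528 + 12) = 1/(-6516) = -1/6516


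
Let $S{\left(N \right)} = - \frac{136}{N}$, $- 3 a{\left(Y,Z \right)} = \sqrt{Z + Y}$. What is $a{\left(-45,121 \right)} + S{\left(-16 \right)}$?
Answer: $\frac{17}{2} - \frac{2 \sqrt{19}}{3} \approx 5.5941$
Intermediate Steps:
$a{\left(Y,Z \right)} = - \frac{\sqrt{Y + Z}}{3}$ ($a{\left(Y,Z \right)} = - \frac{\sqrt{Z + Y}}{3} = - \frac{\sqrt{Y + Z}}{3}$)
$a{\left(-45,121 \right)} + S{\left(-16 \right)} = - \frac{\sqrt{-45 + 121}}{3} - \frac{136}{-16} = - \frac{\sqrt{76}}{3} - - \frac{17}{2} = - \frac{2 \sqrt{19}}{3} + \frac{17}{2} = \frac{17}{2} - \frac{2 \sqrt{19}}{3}$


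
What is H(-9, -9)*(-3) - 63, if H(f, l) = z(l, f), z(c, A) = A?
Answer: -36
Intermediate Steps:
H(f, l) = f
H(-9, -9)*(-3) - 63 = -9*(-3) - 63 = 27 - 63 = -36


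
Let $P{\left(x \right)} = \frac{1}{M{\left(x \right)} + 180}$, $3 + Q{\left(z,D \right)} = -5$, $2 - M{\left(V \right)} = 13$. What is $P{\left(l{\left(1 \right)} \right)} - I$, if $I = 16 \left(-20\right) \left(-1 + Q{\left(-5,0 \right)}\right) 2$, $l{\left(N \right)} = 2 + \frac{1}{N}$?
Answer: $- \frac{973439}{169} \approx -5760.0$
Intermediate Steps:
$M{\left(V \right)} = -11$ ($M{\left(V \right)} = 2 - 13 = -11$)
$Q{\left(z,D \right)} = -8$ ($Q{\left(z,D \right)} = -3 - 5 = -8$)
$P{\left(x \right)} = \frac{1}{169}$ ($P{\left(x \right)} = \frac{1}{-11 + 180} = \frac{1}{169}$)
$I = 5760$ ($I = 16 \left(-20\right) \left(-1 - 8\right) 2 = - 320 \left(\left(-9\right) 2\right) = \left(-320\right) \left(-18\right) = 5760$)
$P{\left(l{\left(1 \right)} \right)} - I = \frac{1}{169} - 5760 = - \frac{973439}{169}$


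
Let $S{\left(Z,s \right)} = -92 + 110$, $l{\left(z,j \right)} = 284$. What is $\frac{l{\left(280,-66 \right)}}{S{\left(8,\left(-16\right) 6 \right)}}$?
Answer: $\frac{142}{9} \approx 15.778$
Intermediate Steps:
$S{\left(Z,s \right)} = 18$
$\frac{l{\left(280,-66 \right)}}{S{\left(8,\left(-16\right) 6 \right)}} = \frac{284}{18} = 284 \cdot \frac{1}{18} = \frac{142}{9}$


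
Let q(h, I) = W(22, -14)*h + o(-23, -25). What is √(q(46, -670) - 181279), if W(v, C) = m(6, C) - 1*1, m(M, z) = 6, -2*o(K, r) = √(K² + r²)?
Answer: √(-724196 - 2*√1154)/2 ≈ 425.52*I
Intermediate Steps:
o(K, r) = -√(K² + r²)/2
W(v, C) = 5 (W(v, C) = 6 - 1*1 = 6 - 1 = 5)
q(h, I) = 5*h - √1154/2 (q(h, I) = 5*h - √((-23)² + (-25)²)/2 = 5*h - √(529 + 625)/2 = 5*h - √1154/2)
√(q(46, -670) - 181279) = √((5*46 - √1154/2) - 181279) = √((230 - √1154/2) - 181279) = √(-181049 - √1154/2)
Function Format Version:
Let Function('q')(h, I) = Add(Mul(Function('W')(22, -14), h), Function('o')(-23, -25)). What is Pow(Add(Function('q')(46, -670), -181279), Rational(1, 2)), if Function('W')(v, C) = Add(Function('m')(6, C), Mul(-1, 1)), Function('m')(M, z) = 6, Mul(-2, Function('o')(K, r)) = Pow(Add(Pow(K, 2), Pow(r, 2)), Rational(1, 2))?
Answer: Mul(Rational(1, 2), Pow(Add(-724196, Mul(-2, Pow(1154, Rational(1, 2)))), Rational(1, 2))) ≈ Mul(425.52, I)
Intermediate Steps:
Function('o')(K, r) = Mul(Rational(-1, 2), Pow(Add(Pow(K, 2), Pow(r, 2)), Rational(1, 2)))
Function('W')(v, C) = 5 (Function('W')(v, C) = Add(6, Mul(-1, 1)) = Add(6, -1) = 5)
Function('q')(h, I) = Add(Mul(5, h), Mul(Rational(-1, 2), Pow(1154, Rational(1, 2)))) (Function('q')(h, I) = Add(Mul(5, h), Mul(Rational(-1, 2), Pow(Add(Pow(-23, 2), Pow(-25, 2)), Rational(1, 2)))) = Add(Mul(5, h), Mul(Rational(-1, 2), Pow(Add(529, 625), Rational(1, 2)))) = Add(Mul(5, h), Mul(Rational(-1, 2), Pow(1154, Rational(1, 2)))))
Pow(Add(Function('q')(46, -670), -181279), Rational(1, 2)) = Pow(Add(Add(Mul(5, 46), Mul(Rational(-1, 2), Pow(1154, Rational(1, 2)))), -181279), Rational(1, 2)) = Pow(Add(Add(230, Mul(Rational(-1, 2), Pow(1154, Rational(1, 2)))), -181279), Rational(1, 2)) = Pow(Add(-181049, Mul(Rational(-1, 2), Pow(1154, Rational(1, 2)))), Rational(1, 2))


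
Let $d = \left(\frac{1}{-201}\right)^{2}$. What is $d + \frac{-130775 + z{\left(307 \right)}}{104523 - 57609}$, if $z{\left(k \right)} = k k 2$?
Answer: $\frac{777371279}{631790838} \approx 1.2304$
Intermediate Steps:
$z{\left(k \right)} = 2 k^{2}$ ($z{\left(k \right)} = k^{2} \cdot 2 = 2 k^{2}$)
$d = \frac{1}{40401}$ ($d = \left(- \frac{1}{201}\right)^{2} = \frac{1}{40401} \approx 2.4752 \cdot 10^{-5}$)
$d + \frac{-130775 + z{\left(307 \right)}}{104523 - 57609} = \frac{1}{40401} + \frac{-130775 + 2 \cdot 307^{2}}{104523 - 57609} = \frac{1}{40401} + \frac{-130775 + 2 \cdot 94249}{46914} = \frac{1}{40401} + \left(-130775 + 188498\right) \frac{1}{46914} = \frac{1}{40401} + 57723 \cdot \frac{1}{46914} = \frac{1}{40401} + \frac{19241}{15638} = \frac{777371279}{631790838}$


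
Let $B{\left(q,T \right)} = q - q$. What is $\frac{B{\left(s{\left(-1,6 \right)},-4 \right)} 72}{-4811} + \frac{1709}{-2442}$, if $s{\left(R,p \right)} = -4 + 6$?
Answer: $- \frac{1709}{2442} \approx -0.69984$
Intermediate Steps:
$s{\left(R,p \right)} = 2$
$B{\left(q,T \right)} = 0$
$\frac{B{\left(s{\left(-1,6 \right)},-4 \right)} 72}{-4811} + \frac{1709}{-2442} = \frac{0 \cdot 72}{-4811} + \frac{1709}{-2442} = 0 \left(- \frac{1}{4811}\right) + 1709 \left(- \frac{1}{2442}\right) = 0 - \frac{1709}{2442} = - \frac{1709}{2442}$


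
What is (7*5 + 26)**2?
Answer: 3721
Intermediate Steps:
(7*5 + 26)**2 = (35 + 26)**2 = 61**2 = 3721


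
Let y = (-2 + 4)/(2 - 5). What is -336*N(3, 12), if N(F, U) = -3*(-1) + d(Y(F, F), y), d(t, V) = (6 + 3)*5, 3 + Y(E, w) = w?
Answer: -16128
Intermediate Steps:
y = -⅔ (y = 2/(-3) = 2*(-⅓) = -⅔ ≈ -0.66667)
Y(E, w) = -3 + w
d(t, V) = 45 (d(t, V) = 9*5 = 45)
N(F, U) = 48 (N(F, U) = -3*(-1) + 45 = 3 + 45 = 48)
-336*N(3, 12) = -336*48 = -16128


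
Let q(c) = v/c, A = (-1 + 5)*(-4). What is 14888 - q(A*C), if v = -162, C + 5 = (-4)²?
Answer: 1310063/88 ≈ 14887.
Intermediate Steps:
C = 11 (C = -5 + (-4)² = -5 + 16 = 11)
A = -16 (A = 4*(-4) = -16)
q(c) = -162/c
14888 - q(A*C) = 14888 - (-162)/((-16*11)) = 14888 - (-162)/(-176) = 14888 - (-162)*(-1)/176 = 14888 - 1*81/88 = 14888 - 81/88 = 1310063/88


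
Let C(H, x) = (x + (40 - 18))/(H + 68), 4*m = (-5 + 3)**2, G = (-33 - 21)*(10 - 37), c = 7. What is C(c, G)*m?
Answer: 296/15 ≈ 19.733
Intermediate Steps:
G = 1458 (G = -54*(-27) = 1458)
m = 1 (m = (-5 + 3)**2/4 = (1/4)*(-2)**2 = (1/4)*4 = 1)
C(H, x) = (22 + x)/(68 + H) (C(H, x) = (x + 22)/(68 + H) = (22 + x)/(68 + H))
C(c, G)*m = ((22 + 1458)/(68 + 7))*1 = (1480/75)*1 = ((1/75)*1480)*1 = (296/15)*1 = 296/15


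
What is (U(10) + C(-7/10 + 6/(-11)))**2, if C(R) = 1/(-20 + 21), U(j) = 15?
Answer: 256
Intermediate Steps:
C(R) = 1 (C(R) = 1/1 = 1)
(U(10) + C(-7/10 + 6/(-11)))**2 = (15 + 1)**2 = 16**2 = 256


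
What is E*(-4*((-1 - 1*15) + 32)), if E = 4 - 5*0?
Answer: -256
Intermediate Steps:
E = 4 (E = 4 + 0 = 4)
E*(-4*((-1 - 1*15) + 32)) = 4*(-4*((-1 - 1*15) + 32)) = 4*(-4*((-1 - 15) + 32)) = 4*(-4*(-16 + 32)) = 4*(-4*16) = 4*(-64) = -256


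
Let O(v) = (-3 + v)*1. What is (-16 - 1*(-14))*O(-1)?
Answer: 8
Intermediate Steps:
O(v) = -3 + v
(-16 - 1*(-14))*O(-1) = (-16 - 1*(-14))*(-3 - 1) = (-16 + 14)*(-4) = -2*(-4) = 8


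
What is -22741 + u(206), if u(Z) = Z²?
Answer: 19695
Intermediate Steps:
-22741 + u(206) = -22741 + 206² = -22741 + 42436 = 19695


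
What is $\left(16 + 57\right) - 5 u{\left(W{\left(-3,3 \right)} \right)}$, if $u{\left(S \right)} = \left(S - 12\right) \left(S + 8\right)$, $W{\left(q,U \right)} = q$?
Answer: $448$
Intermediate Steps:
$u{\left(S \right)} = \left(-12 + S\right) \left(8 + S\right)$
$\left(16 + 57\right) - 5 u{\left(W{\left(-3,3 \right)} \right)} = \left(16 + 57\right) - 5 \left(-96 + \left(-3\right)^{2} - -12\right) = 73 - 5 \left(-96 + 9 + 12\right) = 73 - -375 = 73 + 375 = 448$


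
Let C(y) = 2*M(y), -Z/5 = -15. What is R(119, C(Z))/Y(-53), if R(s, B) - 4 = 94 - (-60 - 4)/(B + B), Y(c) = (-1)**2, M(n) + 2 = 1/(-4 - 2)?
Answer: 1178/13 ≈ 90.615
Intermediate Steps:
Z = 75 (Z = -5*(-15) = 75)
M(n) = -13/6 (M(n) = -2 + 1/(-4 - 2) = -2 + 1/(-6) = -2 - 1/6 = -13/6)
Y(c) = 1
C(y) = -13/3 (C(y) = 2*(-13/6) = -13/3)
R(s, B) = 98 + 32/B (R(s, B) = 4 + (94 - (-60 - 4)/(B + B)) = 4 + (94 - (-64)/(2*B)) = 4 + (94 - (-64)*1/(2*B)) = 4 + (94 - (-32)/B) = 4 + (94 + 32/B) = 98 + 32/B)
R(119, C(Z))/Y(-53) = (98 + 32/(-13/3))/1 = (98 + 32*(-3/13))*1 = (98 - 96/13)*1 = (1178/13)*1 = 1178/13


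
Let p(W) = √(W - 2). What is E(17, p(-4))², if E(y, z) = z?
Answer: -6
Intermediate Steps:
p(W) = √(-2 + W)
E(17, p(-4))² = (√(-2 - 4))² = (√(-6))² = (I*√6)² = -6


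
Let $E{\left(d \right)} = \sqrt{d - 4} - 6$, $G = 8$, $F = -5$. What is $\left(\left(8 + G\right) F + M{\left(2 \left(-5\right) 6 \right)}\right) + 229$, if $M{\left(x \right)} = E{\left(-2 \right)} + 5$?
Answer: $148 + i \sqrt{6} \approx 148.0 + 2.4495 i$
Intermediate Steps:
$E{\left(d \right)} = -6 + \sqrt{-4 + d}$ ($E{\left(d \right)} = \sqrt{-4 + d} - 6 = -6 + \sqrt{-4 + d}$)
$M{\left(x \right)} = -1 + i \sqrt{6}$ ($M{\left(x \right)} = \left(-6 + \sqrt{-4 - 2}\right) + 5 = \left(-6 + \sqrt{-6}\right) + 5 = \left(-6 + i \sqrt{6}\right) + 5 = -1 + i \sqrt{6}$)
$\left(\left(8 + G\right) F + M{\left(2 \left(-5\right) 6 \right)}\right) + 229 = \left(\left(8 + 8\right) \left(-5\right) - \left(1 - i \sqrt{6}\right)\right) + 229 = \left(16 \left(-5\right) - \left(1 - i \sqrt{6}\right)\right) + 229 = \left(-80 - \left(1 - i \sqrt{6}\right)\right) + 229 = \left(-81 + i \sqrt{6}\right) + 229 = 148 + i \sqrt{6}$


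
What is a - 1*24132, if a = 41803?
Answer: 17671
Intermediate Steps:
a - 1*24132 = 41803 - 1*24132 = 41803 - 24132 = 17671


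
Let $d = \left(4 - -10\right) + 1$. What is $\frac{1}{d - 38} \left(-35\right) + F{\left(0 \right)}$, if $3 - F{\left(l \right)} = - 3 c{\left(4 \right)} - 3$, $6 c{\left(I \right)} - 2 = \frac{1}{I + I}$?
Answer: $\frac{3159}{368} \approx 8.5842$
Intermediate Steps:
$c{\left(I \right)} = \frac{1}{3} + \frac{1}{12 I}$ ($c{\left(I \right)} = \frac{1}{3} + \frac{1}{6 \left(I + I\right)} = \frac{1}{3} + \frac{1}{6 \cdot 2 I} = \frac{1}{3} + \frac{\frac{1}{2} \frac{1}{I}}{6} = \frac{1}{3} + \frac{1}{12 I}$)
$F{\left(l \right)} = \frac{113}{16}$ ($F{\left(l \right)} = 3 - \left(- 3 \frac{1 + 4 \cdot 4}{12 \cdot 4} - 3\right) = 3 - \left(- 3 \cdot \frac{1}{12} \cdot \frac{1}{4} \left(1 + 16\right) - 3\right) = 3 - \left(- 3 \cdot \frac{1}{12} \cdot \frac{1}{4} \cdot 17 - 3\right) = 3 - \left(\left(-3\right) \frac{17}{48} - 3\right) = 3 - \left(- \frac{17}{16} - 3\right) = 3 - - \frac{65}{16} = 3 + \frac{65}{16} = \frac{113}{16}$)
$d = 15$ ($d = \left(4 + 10\right) + 1 = 14 + 1 = 15$)
$\frac{1}{d - 38} \left(-35\right) + F{\left(0 \right)} = \frac{1}{15 - 38} \left(-35\right) + \frac{113}{16} = \frac{1}{-23} \left(-35\right) + \frac{113}{16} = \left(- \frac{1}{23}\right) \left(-35\right) + \frac{113}{16} = \frac{35}{23} + \frac{113}{16} = \frac{3159}{368}$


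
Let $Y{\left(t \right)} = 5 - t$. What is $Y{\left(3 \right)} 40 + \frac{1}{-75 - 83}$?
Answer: $\frac{12639}{158} \approx 79.994$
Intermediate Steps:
$Y{\left(3 \right)} 40 + \frac{1}{-75 - 83} = \left(5 - 3\right) 40 + \frac{1}{-75 - 83} = \left(5 - 3\right) 40 + \frac{1}{-158} = 2 \cdot 40 - \frac{1}{158} = 80 - \frac{1}{158} = \frac{12639}{158}$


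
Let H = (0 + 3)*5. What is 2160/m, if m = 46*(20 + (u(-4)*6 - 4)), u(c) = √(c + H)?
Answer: -864/161 + 324*√11/161 ≈ 1.3080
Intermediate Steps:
H = 15 (H = 3*5 = 15)
u(c) = √(15 + c) (u(c) = √(c + 15) = √(15 + c))
m = 736 + 276*√11 (m = 46*(20 + (√(15 - 4)*6 - 4)) = 46*(20 + (√11*6 - 4)) = 46*(20 + (6*√11 - 4)) = 46*(20 + (-4 + 6*√11)) = 46*(16 + 6*√11) = 736 + 276*√11 ≈ 1651.4)
2160/m = 2160/(736 + 276*√11)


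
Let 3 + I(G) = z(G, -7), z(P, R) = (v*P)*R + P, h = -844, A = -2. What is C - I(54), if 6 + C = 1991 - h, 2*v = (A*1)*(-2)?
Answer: 3534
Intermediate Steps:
v = 2 (v = (-2*1*(-2))/2 = (-2*(-2))/2 = (½)*4 = 2)
z(P, R) = P + 2*P*R (z(P, R) = (2*P)*R + P = 2*P*R + P = P + 2*P*R)
I(G) = -3 - 13*G (I(G) = -3 + G*(1 + 2*(-7)) = -3 + G*(1 - 14) = -3 + G*(-13) = -3 - 13*G)
C = 2829 (C = -6 + (1991 - 1*(-844)) = -6 + (1991 + 844) = -6 + 2835 = 2829)
C - I(54) = 2829 - (-3 - 13*54) = 2829 - (-3 - 702) = 2829 - 1*(-705) = 2829 + 705 = 3534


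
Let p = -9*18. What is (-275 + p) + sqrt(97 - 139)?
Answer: -437 + I*sqrt(42) ≈ -437.0 + 6.4807*I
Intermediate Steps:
p = -162
(-275 + p) + sqrt(97 - 139) = (-275 - 162) + sqrt(97 - 139) = -437 + sqrt(-42) = -437 + I*sqrt(42)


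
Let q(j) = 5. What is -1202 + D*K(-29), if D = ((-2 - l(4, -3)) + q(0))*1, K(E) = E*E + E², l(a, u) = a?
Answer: -2884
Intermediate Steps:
K(E) = 2*E² (K(E) = E² + E² = 2*E²)
D = -1 (D = ((-2 - 1*4) + 5)*1 = ((-2 - 4) + 5)*1 = (-6 + 5)*1 = -1*1 = -1)
-1202 + D*K(-29) = -1202 - 2*(-29)² = -1202 - 2*841 = -1202 - 1*1682 = -1202 - 1682 = -2884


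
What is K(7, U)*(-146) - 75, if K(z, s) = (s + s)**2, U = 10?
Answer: -58475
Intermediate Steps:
K(z, s) = 4*s**2 (K(z, s) = (2*s)**2 = 4*s**2)
K(7, U)*(-146) - 75 = (4*10**2)*(-146) - 75 = (4*100)*(-146) - 75 = 400*(-146) - 75 = -58400 - 75 = -58475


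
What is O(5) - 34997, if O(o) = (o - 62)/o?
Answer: -175042/5 ≈ -35008.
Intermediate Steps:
O(o) = (-62 + o)/o
O(5) - 34997 = (-62 + 5)/5 - 34997 = (⅕)*(-57) - 34997 = -57/5 - 34997 = -175042/5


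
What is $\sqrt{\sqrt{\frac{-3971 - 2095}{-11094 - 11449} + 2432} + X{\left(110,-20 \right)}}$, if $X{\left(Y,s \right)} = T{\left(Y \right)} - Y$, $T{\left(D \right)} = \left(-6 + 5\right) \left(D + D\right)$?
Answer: $\frac{\sqrt{-167701660170 + 22543 \sqrt{1236047162606}}}{22543} \approx 16.754 i$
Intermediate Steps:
$T{\left(D \right)} = - 2 D$
$X{\left(Y,s \right)} = - 3 Y$ ($X{\left(Y,s \right)} = - 2 Y - Y = - 3 Y$)
$\sqrt{\sqrt{\frac{-3971 - 2095}{-11094 - 11449} + 2432} + X{\left(110,-20 \right)}} = \sqrt{\sqrt{\frac{-3971 - 2095}{-11094 - 11449} + 2432} - 330} = \sqrt{\sqrt{- \frac{6066}{-22543} + 2432} - 330} = \sqrt{\sqrt{\left(-6066\right) \left(- \frac{1}{22543}\right) + 2432} - 330} = \sqrt{\sqrt{\frac{6066}{22543} + 2432} - 330} = \sqrt{\sqrt{\frac{54830642}{22543}} - 330} = \sqrt{\frac{\sqrt{1236047162606}}{22543} - 330} = \sqrt{-330 + \frac{\sqrt{1236047162606}}{22543}}$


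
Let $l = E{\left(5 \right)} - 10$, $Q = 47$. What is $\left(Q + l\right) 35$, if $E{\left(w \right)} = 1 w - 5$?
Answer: $1295$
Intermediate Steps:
$E{\left(w \right)} = -5 + w$ ($E{\left(w \right)} = w - 5 = -5 + w$)
$l = -10$ ($l = \left(-5 + 5\right) - 10 = 0 - 10 = -10$)
$\left(Q + l\right) 35 = \left(47 - 10\right) 35 = 37 \cdot 35 = 1295$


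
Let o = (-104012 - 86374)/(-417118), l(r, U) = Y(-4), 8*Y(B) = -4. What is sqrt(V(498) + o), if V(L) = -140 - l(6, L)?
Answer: 15*I*sqrt(107519255506)/417118 ≈ 11.792*I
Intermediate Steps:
Y(B) = -1/2 (Y(B) = (1/8)*(-4) = -1/2)
l(r, U) = -1/2
V(L) = -279/2 (V(L) = -140 - 1*(-1/2) = -140 + 1/2 = -279/2)
o = 95193/208559 (o = -190386*(-1/417118) = 95193/208559 ≈ 0.45643)
sqrt(V(498) + o) = sqrt(-279/2 + 95193/208559) = sqrt(-57997575/417118) = 15*I*sqrt(107519255506)/417118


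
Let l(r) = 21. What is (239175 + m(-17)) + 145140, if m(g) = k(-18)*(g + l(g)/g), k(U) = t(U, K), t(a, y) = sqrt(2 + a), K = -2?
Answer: 384315 - 1240*I/17 ≈ 3.8432e+5 - 72.941*I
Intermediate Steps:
k(U) = sqrt(2 + U)
m(g) = 4*I*(g + 21/g) (m(g) = sqrt(2 - 18)*(g + 21/g) = sqrt(-16)*(g + 21/g) = (4*I)*(g + 21/g) = 4*I*(g + 21/g))
(239175 + m(-17)) + 145140 = (239175 + 4*I*(21 + (-17)**2)/(-17)) + 145140 = (239175 + 4*I*(-1/17)*(21 + 289)) + 145140 = (239175 + 4*I*(-1/17)*310) + 145140 = (239175 - 1240*I/17) + 145140 = 384315 - 1240*I/17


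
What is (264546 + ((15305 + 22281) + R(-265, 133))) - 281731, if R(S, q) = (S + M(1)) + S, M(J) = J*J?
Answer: 19872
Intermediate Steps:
M(J) = J²
R(S, q) = 1 + 2*S (R(S, q) = (S + 1²) + S = (S + 1) + S = (1 + S) + S = 1 + 2*S)
(264546 + ((15305 + 22281) + R(-265, 133))) - 281731 = (264546 + ((15305 + 22281) + (1 + 2*(-265)))) - 281731 = (264546 + (37586 + (1 - 530))) - 281731 = (264546 + (37586 - 529)) - 281731 = (264546 + 37057) - 281731 = 301603 - 281731 = 19872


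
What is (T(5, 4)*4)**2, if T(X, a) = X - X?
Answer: 0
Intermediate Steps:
T(X, a) = 0
(T(5, 4)*4)**2 = (0*4)**2 = 0**2 = 0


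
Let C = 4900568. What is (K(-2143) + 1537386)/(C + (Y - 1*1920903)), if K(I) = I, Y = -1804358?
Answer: 1535243/1175307 ≈ 1.3062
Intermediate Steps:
(K(-2143) + 1537386)/(C + (Y - 1*1920903)) = (-2143 + 1537386)/(4900568 + (-1804358 - 1*1920903)) = 1535243/(4900568 + (-1804358 - 1920903)) = 1535243/(4900568 - 3725261) = 1535243/1175307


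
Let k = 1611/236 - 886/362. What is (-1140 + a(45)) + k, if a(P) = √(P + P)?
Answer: -48509197/42716 + 3*√10 ≈ -1126.1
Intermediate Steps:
a(P) = √2*√P (a(P) = √(2*P) = √2*√P)
k = 187043/42716 (k = 1611*(1/236) - 886*1/362 = 1611/236 - 443/181 = 187043/42716 ≈ 4.3788)
(-1140 + a(45)) + k = (-1140 + √2*√45) + 187043/42716 = (-1140 + √2*(3*√5)) + 187043/42716 = (-1140 + 3*√10) + 187043/42716 = -48509197/42716 + 3*√10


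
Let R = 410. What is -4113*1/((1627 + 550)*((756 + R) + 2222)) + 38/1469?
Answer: 274233691/10834868044 ≈ 0.025310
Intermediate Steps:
-4113*1/((1627 + 550)*((756 + R) + 2222)) + 38/1469 = -4113*1/((1627 + 550)*((756 + 410) + 2222)) + 38/1469 = -4113*1/(2177*(1166 + 2222)) + 38*(1/1469) = -4113/(3388*2177) + 38/1469 = -4113/7375676 + 38/1469 = 274233691/10834868044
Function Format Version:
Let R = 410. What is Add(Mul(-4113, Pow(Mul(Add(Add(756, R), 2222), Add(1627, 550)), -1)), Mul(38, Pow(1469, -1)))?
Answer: Rational(274233691, 10834868044) ≈ 0.025310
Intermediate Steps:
Add(Mul(-4113, Pow(Mul(Add(Add(756, R), 2222), Add(1627, 550)), -1)), Mul(38, Pow(1469, -1))) = Add(Mul(-4113, Pow(Mul(Add(Add(756, 410), 2222), Add(1627, 550)), -1)), Mul(38, Pow(1469, -1))) = Add(Mul(-4113, Pow(Mul(Add(1166, 2222), 2177), -1)), Mul(38, Rational(1, 1469))) = Add(Mul(-4113, Pow(Mul(3388, 2177), -1)), Rational(38, 1469)) = Add(Mul(-4113, Pow(7375676, -1)), Rational(38, 1469)) = Add(Mul(-4113, Rational(1, 7375676)), Rational(38, 1469)) = Add(Rational(-4113, 7375676), Rational(38, 1469)) = Rational(274233691, 10834868044)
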